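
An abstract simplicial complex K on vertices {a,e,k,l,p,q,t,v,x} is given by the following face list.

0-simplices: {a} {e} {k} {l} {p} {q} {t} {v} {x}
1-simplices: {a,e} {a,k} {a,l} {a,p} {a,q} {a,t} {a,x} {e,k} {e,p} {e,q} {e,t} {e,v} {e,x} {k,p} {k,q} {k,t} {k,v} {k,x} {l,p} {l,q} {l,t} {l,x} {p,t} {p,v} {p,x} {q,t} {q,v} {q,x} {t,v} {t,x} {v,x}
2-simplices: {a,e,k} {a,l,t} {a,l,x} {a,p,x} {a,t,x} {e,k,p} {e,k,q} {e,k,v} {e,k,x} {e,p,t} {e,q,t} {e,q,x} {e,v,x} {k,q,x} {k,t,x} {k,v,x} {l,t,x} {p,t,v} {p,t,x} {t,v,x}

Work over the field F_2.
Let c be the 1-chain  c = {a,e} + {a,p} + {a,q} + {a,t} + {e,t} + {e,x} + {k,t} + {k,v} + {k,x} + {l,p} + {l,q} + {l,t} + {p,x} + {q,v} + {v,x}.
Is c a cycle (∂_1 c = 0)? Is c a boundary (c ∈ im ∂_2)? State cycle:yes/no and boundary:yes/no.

cycle:no boundary:no

n_0=9 n_1=31 n_2=20  [Z2]
∂1: piv[ae,ak,al,ap,aq,at,ax,ev] rk=8  ker:ek,ep,eq,et,ex,kp,kq,kt,kv,kx,lp,lq,lt,lx,pt,pv,px,qt,qv,qx,tv,tx,vx
∂2: piv[aek,alt,alx,apx,atx,ekp,ekq,ekv,ekx,ept,eqt,eqx,evx,ktx,ptv,ptx,tvx] rk=17  ker:kqx,kvx,ltx
∂1c = {e} + {k} + {l} + {p} + {q} + {v}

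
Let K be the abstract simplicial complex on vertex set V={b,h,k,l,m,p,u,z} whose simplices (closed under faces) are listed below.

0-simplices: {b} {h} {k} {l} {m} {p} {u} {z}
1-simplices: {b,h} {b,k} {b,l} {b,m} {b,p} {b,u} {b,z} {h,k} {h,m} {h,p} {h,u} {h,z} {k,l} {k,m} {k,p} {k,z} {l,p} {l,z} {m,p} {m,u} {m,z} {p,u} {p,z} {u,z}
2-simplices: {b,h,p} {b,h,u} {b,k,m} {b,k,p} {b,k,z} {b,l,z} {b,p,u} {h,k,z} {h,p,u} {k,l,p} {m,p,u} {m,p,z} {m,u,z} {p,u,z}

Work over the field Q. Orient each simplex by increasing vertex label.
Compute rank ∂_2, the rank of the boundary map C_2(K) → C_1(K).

n_0=8 n_1=24 n_2=14  [Q]
∂1: piv[bh,bk,bl,bm,bp,bu,bz] rk=7  ker:hk,hm,hp,hu,hz,kl,km,kp,kz,lp,lz,mp,mu,mz,pu,pz,uz
∂2: piv[bhp,bhu,bkm,bkp,bkz,blz,bpu,hkz,klp,mpu,mpz,muz] rk=12  ker:hpu,puz
rk∂_2=12

rank∂_2=12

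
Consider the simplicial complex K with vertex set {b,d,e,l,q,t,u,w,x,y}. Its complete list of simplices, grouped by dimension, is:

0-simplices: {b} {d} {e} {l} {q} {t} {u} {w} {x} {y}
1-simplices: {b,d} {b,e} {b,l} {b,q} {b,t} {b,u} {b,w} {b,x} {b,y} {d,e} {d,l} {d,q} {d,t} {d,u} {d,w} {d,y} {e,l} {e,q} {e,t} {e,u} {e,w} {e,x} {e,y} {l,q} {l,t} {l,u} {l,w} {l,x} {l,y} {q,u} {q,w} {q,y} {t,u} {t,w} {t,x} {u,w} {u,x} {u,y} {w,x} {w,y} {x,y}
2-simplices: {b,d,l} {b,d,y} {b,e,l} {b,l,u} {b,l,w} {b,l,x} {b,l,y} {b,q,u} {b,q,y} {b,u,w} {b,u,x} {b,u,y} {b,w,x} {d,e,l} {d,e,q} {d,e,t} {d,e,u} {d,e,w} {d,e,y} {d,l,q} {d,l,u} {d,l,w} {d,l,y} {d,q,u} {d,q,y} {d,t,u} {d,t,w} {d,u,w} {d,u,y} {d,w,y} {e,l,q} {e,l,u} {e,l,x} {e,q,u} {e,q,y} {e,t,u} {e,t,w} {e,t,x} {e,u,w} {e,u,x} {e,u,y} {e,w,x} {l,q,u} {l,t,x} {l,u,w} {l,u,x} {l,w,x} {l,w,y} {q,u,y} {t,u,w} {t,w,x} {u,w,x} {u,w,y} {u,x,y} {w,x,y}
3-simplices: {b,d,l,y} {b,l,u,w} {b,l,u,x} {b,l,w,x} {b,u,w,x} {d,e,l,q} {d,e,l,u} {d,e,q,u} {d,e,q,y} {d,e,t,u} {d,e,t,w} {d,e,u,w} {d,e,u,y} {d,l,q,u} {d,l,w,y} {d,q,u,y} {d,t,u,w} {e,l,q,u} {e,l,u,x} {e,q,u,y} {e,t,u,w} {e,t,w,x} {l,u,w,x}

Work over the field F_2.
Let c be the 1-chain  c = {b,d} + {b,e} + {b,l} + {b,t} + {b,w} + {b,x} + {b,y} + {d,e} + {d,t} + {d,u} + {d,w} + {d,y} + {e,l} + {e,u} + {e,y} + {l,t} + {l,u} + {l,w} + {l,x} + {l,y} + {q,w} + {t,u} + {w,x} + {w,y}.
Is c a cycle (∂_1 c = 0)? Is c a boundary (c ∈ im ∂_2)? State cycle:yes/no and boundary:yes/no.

cycle:no boundary:no

n_0=10 n_1=41 n_2=55 n_3=23  [Z2]
∂1: piv[bd,be,bl,bq,bt,bu,bw,bx,by] rk=9  ker:de,dl,dq,dt,du,dw,dy,el,eq,et,eu,ew,ex,ey,lq,lt,lu,lw,lx,ly,qu,qw,qy,tu,tw,tx,uw,ux,uy,wx,wy,xy
∂2: piv[bdl,bdy,bel,blu,blw,blx,bly,bqu,bqy,buw,bux,buy,bwx,del,deq,det,deu,dew,dey,dlq,dlu,dlw,dqu,dtu,dtw,dwy,elx,etx,ltx,uxy] rk=30  ker:dly,dqy,duw,duy,elq,elu,equ,eqy,etu,etw,euw,eux,euy,ewx,lqu,luw,lux,lwx,lwy,quy,tuw,twx,uwx,uwy,wxy
∂3: piv[bdly,bluw,blux,blwx,buwx,delq,delu,dequ,deqy,detu,detw,deuw,deuy,dlqu,dlwy,dquy,dtuw,elux,etwx] rk=19  ker:elqu,equy,etuw,luwx
∂1c = {b} + {e} + {l} + {q} + {x} + {y}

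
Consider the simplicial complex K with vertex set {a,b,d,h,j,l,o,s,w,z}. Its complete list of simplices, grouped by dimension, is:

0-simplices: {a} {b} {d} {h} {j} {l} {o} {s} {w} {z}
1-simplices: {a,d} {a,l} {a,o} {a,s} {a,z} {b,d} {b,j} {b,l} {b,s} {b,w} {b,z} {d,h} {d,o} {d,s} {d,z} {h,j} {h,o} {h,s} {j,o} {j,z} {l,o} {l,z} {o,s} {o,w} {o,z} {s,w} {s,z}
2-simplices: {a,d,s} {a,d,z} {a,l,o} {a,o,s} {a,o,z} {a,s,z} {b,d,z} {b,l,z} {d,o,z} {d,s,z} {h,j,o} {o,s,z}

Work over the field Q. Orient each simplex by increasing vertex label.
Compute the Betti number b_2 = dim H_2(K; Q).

n_0=10 n_1=27 n_2=12  [Q]
∂1: piv[ad,al,ao,as,az,bd,bj,bw,dh] rk=9  ker:bl,bs,bz,do,ds,dz,hj,ho,hs,jo,jz,lo,lz,os,ow,oz,sw,sz
∂2: piv[ads,adz,alo,aos,aoz,asz,bdz,blz,doz,hjo] rk=10  ker:dsz,osz
b_2=(12−10)−0=2

b_2=2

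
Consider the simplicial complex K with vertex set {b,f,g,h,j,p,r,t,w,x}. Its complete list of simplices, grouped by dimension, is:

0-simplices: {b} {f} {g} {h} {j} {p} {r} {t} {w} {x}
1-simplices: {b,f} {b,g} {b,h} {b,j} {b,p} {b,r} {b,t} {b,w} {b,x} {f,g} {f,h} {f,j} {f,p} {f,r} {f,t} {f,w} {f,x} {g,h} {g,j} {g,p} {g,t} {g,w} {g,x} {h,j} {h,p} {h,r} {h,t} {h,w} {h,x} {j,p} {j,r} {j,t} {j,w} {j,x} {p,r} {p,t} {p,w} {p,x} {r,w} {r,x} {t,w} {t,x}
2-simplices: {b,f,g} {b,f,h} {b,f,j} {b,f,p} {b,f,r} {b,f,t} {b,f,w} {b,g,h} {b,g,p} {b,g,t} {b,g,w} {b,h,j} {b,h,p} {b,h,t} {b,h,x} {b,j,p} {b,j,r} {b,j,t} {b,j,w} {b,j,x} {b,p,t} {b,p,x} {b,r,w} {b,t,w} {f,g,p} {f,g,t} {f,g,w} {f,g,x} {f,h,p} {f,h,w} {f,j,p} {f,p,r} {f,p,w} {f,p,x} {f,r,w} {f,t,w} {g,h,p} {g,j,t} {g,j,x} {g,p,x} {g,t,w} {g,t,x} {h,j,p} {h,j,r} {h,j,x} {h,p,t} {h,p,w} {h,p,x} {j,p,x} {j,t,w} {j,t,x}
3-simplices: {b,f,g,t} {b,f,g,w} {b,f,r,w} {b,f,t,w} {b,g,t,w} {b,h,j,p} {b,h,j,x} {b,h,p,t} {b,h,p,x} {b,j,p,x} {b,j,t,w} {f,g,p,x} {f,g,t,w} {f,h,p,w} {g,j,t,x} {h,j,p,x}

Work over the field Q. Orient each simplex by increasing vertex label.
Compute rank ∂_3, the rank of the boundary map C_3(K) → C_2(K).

rank∂_3=14

n_0=10 n_1=42 n_2=51 n_3=16  [Q]
∂1: piv[bf,bg,bh,bj,bp,br,bt,bw,bx] rk=9  ker:fg,fh,fj,fp,fr,ft,fw,fx,gh,gj,gp,gt,gw,gx,hj,hp,hr,ht,hw,hx,jp,jr,jt,jw,jx,pr,pt,pw,px,rw,rx,tw,tx
∂2: piv[bfg,bfh,bfj,bfp,bfr,bft,bfw,bgh,bgp,bgt,bgw,bhj,bhp,bht,bhx,bjp,bjr,bjt,bjw,bjx,bpt,bpx,brw,btw,fgx,fhw,fpr,fpw,fpx,gjt,gtx,hjr] rk=32  ker:fgp,fgt,fgw,fhp,fjp,frw,ftw,ghp,gjx,gpx,gtw,hjp,hjx,hpt,hpw,hpx,jpx,jtw,jtx
∂3: piv[bfgt,bfgw,bfrw,bftw,bgtw,bhjp,bhjx,bhpt,bhpx,bjpx,bjtw,fgpx,fhpw,gjtx] rk=14  ker:fgtw,hjpx
rk∂_3=14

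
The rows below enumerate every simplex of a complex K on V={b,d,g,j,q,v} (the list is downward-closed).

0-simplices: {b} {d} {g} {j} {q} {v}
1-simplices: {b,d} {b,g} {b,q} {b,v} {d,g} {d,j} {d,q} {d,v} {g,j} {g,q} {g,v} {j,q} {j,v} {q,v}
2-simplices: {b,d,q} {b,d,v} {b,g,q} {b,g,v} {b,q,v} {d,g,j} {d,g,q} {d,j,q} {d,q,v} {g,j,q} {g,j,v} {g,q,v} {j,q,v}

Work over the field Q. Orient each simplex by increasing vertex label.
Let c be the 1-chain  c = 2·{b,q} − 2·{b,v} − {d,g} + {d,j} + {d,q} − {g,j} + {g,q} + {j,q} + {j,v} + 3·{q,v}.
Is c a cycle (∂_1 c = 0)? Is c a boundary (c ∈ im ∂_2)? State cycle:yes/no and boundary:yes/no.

cycle:no boundary:no

n_0=6 n_1=14 n_2=13  [Q]
∂1: piv[bd,bg,bq,bv,dj] rk=5  ker:dg,dq,dv,gj,gq,gv,jq,jv,qv
∂2: piv[bdq,bdv,bgq,bgv,bqv,dgj,dgq,djq,gjv] rk=9  ker:dqv,gjq,gqv,jqv
∂1c = −{d} − {g} − 2·{j} + 2·{q} + 2·{v}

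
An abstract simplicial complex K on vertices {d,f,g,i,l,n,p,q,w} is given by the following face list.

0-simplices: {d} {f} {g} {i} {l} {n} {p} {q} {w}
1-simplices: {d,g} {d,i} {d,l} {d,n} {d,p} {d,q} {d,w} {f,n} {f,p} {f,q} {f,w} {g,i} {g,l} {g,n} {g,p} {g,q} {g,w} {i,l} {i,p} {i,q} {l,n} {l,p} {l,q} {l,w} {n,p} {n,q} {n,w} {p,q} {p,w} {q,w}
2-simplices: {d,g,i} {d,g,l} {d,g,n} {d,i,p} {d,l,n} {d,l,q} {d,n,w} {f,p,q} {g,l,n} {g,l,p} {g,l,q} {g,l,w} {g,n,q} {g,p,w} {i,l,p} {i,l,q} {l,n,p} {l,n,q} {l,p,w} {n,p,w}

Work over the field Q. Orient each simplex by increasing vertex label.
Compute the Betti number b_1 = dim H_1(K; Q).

b_1=5

n_0=9 n_1=30 n_2=20  [Q]
∂1: piv[dg,di,dl,dn,dp,dq,dw,fn] rk=8  ker:fp,fq,fw,gi,gl,gn,gp,gq,gw,il,ip,iq,ln,lp,lq,lw,np,nq,nw,pq,pw,qw
∂2: piv[dgi,dgl,dgn,dip,dln,dlq,dnw,fpq,glp,glq,glw,gnq,gpw,ilp,ilq,lnp,npw] rk=17  ker:gln,lnq,lpw
b_1=(30−8)−17=5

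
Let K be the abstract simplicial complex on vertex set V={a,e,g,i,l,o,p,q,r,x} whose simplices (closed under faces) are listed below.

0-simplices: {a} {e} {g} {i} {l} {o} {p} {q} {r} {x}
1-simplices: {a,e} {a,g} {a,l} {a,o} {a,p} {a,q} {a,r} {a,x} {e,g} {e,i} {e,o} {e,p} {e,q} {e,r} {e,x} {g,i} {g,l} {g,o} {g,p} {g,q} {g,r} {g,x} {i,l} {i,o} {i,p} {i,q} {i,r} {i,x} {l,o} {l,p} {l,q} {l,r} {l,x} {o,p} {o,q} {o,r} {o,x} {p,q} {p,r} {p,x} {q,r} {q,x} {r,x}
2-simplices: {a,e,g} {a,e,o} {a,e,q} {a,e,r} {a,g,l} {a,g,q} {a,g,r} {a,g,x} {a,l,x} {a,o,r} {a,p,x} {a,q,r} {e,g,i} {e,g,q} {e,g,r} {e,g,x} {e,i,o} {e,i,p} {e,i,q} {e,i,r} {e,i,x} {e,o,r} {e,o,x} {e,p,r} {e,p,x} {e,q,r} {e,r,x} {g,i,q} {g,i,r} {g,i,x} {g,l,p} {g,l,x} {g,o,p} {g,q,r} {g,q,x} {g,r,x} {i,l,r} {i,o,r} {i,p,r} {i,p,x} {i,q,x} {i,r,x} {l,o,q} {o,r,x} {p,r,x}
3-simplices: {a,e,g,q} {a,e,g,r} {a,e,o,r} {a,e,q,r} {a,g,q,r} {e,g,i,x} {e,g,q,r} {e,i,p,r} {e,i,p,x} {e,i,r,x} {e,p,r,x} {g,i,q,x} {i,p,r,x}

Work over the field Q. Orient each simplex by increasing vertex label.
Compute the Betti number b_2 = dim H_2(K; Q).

n_0=10 n_1=43 n_2=45 n_3=13  [Q]
∂1: piv[ae,ag,al,ao,ap,aq,ar,ax,ei] rk=9  ker:eg,eo,ep,eq,er,ex,gi,gl,go,gp,gq,gr,gx,il,io,ip,iq,ir,ix,lo,lp,lq,lr,lx,op,oq,or,ox,pq,pr,px,qr,qx,rx
∂2: piv[aeg,aeo,aeq,aer,agl,agq,agr,agx,alx,aor,apx,aqr,egi,egx,eio,eip,eiq,eir,eix,eox,epr,epx,erx,glp,gop,gqx,ilr,loq] rk=28  ker:egq,egr,eor,eqr,giq,gir,gix,glx,gqr,grx,ior,ipr,ipx,iqx,irx,orx,prx
∂3: piv[aegq,aegr,aeor,aeqr,agqr,egix,eipr,eipx,eirx,eprx,giqx] rk=11  ker:egqr,iprx
b_2=(45−28)−11=6

b_2=6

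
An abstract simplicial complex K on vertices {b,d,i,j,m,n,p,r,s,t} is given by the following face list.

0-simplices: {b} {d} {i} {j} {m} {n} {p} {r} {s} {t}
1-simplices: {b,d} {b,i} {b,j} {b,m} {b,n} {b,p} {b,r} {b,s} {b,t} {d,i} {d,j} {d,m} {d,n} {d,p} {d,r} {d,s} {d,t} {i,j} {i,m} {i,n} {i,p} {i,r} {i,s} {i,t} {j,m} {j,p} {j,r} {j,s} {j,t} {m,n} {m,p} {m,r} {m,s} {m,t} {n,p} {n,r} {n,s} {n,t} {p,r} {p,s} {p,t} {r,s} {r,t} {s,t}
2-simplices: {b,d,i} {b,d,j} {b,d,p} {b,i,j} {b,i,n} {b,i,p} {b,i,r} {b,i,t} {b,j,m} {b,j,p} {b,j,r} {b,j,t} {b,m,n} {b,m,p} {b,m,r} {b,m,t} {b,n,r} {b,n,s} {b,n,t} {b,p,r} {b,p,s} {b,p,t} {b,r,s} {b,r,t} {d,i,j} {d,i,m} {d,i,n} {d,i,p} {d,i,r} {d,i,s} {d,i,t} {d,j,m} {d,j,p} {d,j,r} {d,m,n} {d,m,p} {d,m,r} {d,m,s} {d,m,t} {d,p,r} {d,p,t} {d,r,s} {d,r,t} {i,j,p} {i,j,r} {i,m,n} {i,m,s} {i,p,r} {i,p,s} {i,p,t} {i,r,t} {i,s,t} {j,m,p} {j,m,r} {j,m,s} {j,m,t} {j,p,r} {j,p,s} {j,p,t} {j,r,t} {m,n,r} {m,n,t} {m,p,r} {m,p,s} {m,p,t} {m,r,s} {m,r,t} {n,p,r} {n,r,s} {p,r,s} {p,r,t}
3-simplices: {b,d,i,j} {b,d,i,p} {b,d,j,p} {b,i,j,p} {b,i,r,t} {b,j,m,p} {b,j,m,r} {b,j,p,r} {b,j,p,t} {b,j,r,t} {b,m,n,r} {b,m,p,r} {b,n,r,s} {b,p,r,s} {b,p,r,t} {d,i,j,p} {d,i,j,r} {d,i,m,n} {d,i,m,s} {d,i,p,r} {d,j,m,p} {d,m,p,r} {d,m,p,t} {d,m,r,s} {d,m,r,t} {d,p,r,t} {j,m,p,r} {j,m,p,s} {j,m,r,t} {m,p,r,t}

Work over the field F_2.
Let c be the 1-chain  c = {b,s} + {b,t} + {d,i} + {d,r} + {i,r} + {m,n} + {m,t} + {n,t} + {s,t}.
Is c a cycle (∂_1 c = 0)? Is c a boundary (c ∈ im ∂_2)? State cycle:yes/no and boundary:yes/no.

n_0=10 n_1=44 n_2=71 n_3=30  [Z2]
∂1: piv[bd,bi,bj,bm,bn,bp,br,bs,bt] rk=9  ker:di,dj,dm,dn,dp,dr,ds,dt,ij,im,in,ip,ir,is,it,jm,jp,jr,js,jt,mn,mp,mr,ms,mt,np,nr,ns,nt,pr,ps,pt,rs,rt,st
∂2: piv[bdi,bdj,bdp,bij,bin,bip,bir,bit,bjm,bjp,bjr,bjt,bmn,bmp,bmr,bmt,bnr,bns,bnt,bpr,bps,bpt,brs,brt,dim,din,dir,dis,dit,djm,dms,drs,ist,jms,npr] rk=35  ker:dij,dip,djp,djr,dmn,dmp,dmr,dmt,dpr,dpt,drt,ijp,ijr,imn,ims,ipr,ips,ipt,irt,jmp,jmr,jmt,jpr,jps,jpt,jrt,mnr,mnt,mpr,mps,mpt,mrs,mrt,nrs,prs,prt
∂3: piv[bdij,bdip,bdjp,bijp,birt,bjmp,bjmr,bjpr,bjpt,bjrt,bmnr,bmpr,bnrs,bprs,bprt,dijr,dimn,dims,dipr,djmp,dmpr,dmpt,dmrs,dmrt,dprt,jmps,jmrt] rk=27  ker:dijp,jmpr,mprt
∂1c = 0
c vs im∂2: reduces to 0 ⇒ boundary

cycle:yes boundary:yes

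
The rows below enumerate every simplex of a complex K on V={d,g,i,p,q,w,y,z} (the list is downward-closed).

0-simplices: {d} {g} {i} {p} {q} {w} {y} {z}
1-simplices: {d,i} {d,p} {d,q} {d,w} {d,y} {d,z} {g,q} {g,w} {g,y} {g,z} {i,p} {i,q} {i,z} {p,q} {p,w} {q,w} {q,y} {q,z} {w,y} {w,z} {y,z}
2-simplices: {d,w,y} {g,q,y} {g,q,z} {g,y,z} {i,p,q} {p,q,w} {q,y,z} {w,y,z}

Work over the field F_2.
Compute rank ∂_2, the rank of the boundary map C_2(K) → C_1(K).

rank∂_2=7

n_0=8 n_1=21 n_2=8  [Z2]
∂1: piv[di,dp,dq,dw,dy,dz,gq] rk=7  ker:gw,gy,gz,ip,iq,iz,pq,pw,qw,qy,qz,wy,wz,yz
∂2: piv[dwy,gqy,gqz,gyz,ipq,pqw,wyz] rk=7  ker:qyz
rk∂_2=7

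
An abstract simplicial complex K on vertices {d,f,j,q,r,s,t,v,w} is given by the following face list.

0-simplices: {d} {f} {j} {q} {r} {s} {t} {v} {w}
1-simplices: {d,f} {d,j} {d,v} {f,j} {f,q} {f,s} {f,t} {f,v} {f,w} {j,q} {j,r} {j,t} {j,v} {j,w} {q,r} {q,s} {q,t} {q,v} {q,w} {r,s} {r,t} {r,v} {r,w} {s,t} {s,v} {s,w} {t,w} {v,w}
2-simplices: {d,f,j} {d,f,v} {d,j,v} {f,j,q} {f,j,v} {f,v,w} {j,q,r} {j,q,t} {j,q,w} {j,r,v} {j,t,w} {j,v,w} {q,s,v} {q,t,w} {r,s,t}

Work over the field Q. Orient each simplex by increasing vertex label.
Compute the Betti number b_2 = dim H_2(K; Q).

n_0=9 n_1=28 n_2=15  [Q]
∂1: piv[df,dj,dv,fq,fs,ft,fw,jr] rk=8  ker:fj,fv,jq,jt,jv,jw,qr,qs,qt,qv,qw,rs,rt,rv,rw,st,sv,sw,tw,vw
∂2: piv[dfj,dfv,djv,fjq,fvw,jqr,jqt,jqw,jrv,jtw,jvw,qsv,rst] rk=13  ker:fjv,qtw
b_2=(15−13)−0=2

b_2=2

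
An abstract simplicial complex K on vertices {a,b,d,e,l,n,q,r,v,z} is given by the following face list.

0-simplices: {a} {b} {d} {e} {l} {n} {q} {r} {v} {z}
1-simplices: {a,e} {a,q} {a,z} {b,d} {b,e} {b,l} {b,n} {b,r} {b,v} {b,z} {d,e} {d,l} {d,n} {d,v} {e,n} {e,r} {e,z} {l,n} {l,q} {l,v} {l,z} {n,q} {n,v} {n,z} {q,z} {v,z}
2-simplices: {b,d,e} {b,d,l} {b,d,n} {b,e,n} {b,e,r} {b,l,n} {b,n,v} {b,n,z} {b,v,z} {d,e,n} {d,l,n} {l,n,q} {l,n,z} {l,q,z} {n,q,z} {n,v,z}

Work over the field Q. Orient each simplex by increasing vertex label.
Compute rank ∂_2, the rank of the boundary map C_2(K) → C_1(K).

n_0=10 n_1=26 n_2=16  [Q]
∂1: piv[ae,aq,az,bd,be,bl,bn,br,bv] rk=9  ker:bz,de,dl,dn,dv,en,er,ez,ln,lq,lv,lz,nq,nv,nz,qz,vz
∂2: piv[bde,bdl,bdn,ben,ber,bln,bnv,bnz,bvz,lnq,lnz,lqz] rk=12  ker:den,dln,nqz,nvz
rk∂_2=12

rank∂_2=12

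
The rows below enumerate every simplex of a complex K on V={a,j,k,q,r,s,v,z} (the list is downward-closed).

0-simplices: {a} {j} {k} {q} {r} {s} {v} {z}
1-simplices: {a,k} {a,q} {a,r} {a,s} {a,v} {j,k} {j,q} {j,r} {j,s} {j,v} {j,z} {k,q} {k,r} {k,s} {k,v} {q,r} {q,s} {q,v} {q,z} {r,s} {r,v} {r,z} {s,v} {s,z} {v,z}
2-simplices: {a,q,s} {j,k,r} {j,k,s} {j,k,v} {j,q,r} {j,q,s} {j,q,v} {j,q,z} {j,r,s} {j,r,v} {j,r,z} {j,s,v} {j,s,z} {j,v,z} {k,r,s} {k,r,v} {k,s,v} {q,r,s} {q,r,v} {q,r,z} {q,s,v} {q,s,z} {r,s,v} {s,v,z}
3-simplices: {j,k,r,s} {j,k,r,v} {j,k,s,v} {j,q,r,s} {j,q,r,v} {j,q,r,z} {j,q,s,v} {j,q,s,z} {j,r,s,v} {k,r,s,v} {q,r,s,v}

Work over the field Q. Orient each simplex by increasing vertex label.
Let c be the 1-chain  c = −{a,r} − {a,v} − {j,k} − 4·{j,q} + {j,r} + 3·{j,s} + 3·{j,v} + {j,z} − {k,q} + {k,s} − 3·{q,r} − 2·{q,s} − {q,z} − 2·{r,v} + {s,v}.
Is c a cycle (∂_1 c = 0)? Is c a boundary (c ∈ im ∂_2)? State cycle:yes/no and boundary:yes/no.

cycle:no boundary:no

n_0=8 n_1=25 n_2=24 n_3=11  [Q]
∂1: piv[ak,aq,ar,as,av,jk,jz] rk=7  ker:jq,jr,js,jv,kq,kr,ks,kv,qr,qs,qv,qz,rs,rv,rz,sv,sz,vz
∂2: piv[aqs,jkr,jks,jkv,jqr,jqs,jqv,jqz,jrs,jrv,jrz,jsv,jsz,jvz] rk=14  ker:krs,krv,ksv,qrs,qrv,qrz,qsv,qsz,rsv,svz
∂3: piv[jkrs,jkrv,jksv,jqrs,jqrv,jqrz,jqsv,jqsz,jrsv] rk=9  ker:krsv,qrsv
∂1c = 2·{a} − 3·{j} − {k} + {q} − {r} + {s} + {v}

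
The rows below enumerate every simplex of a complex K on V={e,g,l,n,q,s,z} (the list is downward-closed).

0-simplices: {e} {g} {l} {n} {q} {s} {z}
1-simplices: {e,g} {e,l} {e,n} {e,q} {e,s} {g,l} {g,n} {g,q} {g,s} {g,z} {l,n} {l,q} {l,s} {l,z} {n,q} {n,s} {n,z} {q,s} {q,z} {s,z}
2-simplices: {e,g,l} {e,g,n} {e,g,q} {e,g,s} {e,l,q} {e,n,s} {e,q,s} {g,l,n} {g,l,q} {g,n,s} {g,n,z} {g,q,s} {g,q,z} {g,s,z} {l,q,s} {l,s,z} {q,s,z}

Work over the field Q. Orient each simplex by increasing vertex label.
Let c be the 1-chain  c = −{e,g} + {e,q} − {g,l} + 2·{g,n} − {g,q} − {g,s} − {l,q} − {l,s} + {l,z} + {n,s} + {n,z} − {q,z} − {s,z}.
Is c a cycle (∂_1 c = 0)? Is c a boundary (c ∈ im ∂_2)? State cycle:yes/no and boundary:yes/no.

cycle:yes boundary:yes

n_0=7 n_1=20 n_2=17  [Q]
∂1: piv[eg,el,en,eq,es,gz] rk=6  ker:gl,gn,gq,gs,ln,lq,ls,lz,nq,ns,nz,qs,qz,sz
∂2: piv[egl,egn,egq,egs,elq,ens,eqs,gln,gnz,gqz,gsz,lqs,lsz] rk=13  ker:glq,gns,gqs,qsz
∂1c = 0
c vs im∂2: reduces to 0 ⇒ boundary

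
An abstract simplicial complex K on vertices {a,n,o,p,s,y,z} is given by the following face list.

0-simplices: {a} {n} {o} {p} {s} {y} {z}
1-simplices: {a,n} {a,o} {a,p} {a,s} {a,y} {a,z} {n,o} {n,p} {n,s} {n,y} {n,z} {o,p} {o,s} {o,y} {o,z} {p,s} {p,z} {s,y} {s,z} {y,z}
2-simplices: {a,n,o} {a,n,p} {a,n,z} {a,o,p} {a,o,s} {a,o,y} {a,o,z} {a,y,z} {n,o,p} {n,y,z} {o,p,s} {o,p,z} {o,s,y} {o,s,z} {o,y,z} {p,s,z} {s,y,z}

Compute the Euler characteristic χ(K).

χ(K)=4

n_0=7 n_1=20 n_2=17
χ=+7−20+17=4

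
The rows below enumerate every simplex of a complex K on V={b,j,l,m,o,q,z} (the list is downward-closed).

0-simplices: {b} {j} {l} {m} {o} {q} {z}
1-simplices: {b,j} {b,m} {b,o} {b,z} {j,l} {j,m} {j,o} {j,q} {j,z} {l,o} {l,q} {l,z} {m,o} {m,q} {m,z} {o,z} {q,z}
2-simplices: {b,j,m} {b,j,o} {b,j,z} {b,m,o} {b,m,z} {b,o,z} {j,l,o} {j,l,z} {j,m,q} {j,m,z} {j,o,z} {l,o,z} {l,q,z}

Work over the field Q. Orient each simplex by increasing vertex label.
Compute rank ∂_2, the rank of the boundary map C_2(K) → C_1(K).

rank∂_2=10

n_0=7 n_1=17 n_2=13  [Q]
∂1: piv[bj,bm,bo,bz,jl,jq] rk=6  ker:jm,jo,jz,lo,lq,lz,mo,mq,mz,oz,qz
∂2: piv[bjm,bjo,bjz,bmo,bmz,boz,jlo,jlz,jmq,lqz] rk=10  ker:jmz,joz,loz
rk∂_2=10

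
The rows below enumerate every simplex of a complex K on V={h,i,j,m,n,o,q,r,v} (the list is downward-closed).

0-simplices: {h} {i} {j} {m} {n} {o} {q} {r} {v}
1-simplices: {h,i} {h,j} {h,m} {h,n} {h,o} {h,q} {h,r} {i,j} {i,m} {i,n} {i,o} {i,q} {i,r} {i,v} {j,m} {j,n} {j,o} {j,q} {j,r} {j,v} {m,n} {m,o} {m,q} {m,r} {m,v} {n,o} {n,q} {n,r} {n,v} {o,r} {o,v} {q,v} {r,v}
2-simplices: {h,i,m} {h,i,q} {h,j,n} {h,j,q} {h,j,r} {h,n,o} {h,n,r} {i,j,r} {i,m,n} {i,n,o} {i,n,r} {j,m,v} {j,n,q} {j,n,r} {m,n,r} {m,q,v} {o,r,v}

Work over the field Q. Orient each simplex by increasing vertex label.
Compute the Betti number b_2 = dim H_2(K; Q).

b_2=1

n_0=9 n_1=33 n_2=17  [Q]
∂1: piv[hi,hj,hm,hn,ho,hq,hr,iv] rk=8  ker:ij,im,in,io,iq,ir,jm,jn,jo,jq,jr,jv,mn,mo,mq,mr,mv,no,nq,nr,nv,or,ov,qv,rv
∂2: piv[him,hiq,hjn,hjq,hjr,hno,hnr,ijr,imn,ino,inr,jmv,jnq,mnr,mqv,orv] rk=16  ker:jnr
b_2=(17−16)−0=1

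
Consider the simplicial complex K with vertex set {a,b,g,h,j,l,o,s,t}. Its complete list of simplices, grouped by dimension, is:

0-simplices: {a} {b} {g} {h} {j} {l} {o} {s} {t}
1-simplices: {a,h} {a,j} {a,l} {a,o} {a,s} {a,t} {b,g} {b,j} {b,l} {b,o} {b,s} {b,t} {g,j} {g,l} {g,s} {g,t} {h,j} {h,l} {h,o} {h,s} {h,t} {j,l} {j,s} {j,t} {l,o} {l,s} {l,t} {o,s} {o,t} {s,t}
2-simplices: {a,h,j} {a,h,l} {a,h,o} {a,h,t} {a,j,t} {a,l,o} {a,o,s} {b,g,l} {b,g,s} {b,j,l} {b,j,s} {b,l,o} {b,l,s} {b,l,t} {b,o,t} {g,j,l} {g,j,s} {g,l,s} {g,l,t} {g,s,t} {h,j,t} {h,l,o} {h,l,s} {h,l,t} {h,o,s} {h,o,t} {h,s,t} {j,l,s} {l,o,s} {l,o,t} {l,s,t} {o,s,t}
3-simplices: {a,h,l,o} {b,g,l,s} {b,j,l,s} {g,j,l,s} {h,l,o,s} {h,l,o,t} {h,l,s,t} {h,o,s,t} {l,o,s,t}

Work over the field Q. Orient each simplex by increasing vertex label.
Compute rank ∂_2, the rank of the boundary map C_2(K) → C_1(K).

n_0=9 n_1=30 n_2=32 n_3=9  [Q]
∂1: piv[ah,aj,al,ao,as,at,bg,bj] rk=8  ker:bl,bo,bs,bt,gj,gl,gs,gt,hj,hl,ho,hs,ht,jl,js,jt,lo,ls,lt,os,ot,st
∂2: piv[ahj,ahl,aho,aht,ajt,alo,aos,bgl,bgs,bjl,bjs,blo,bls,blt,bot,gjl,glt,gst,hls,hlt,hos] rk=21  ker:gjs,gls,hjt,hlo,hot,hst,jls,los,lot,lst,ost
∂3: piv[ahlo,bgls,bjls,gjls,hlos,hlot,hlst,host] rk=8  ker:lost
rk∂_2=21

rank∂_2=21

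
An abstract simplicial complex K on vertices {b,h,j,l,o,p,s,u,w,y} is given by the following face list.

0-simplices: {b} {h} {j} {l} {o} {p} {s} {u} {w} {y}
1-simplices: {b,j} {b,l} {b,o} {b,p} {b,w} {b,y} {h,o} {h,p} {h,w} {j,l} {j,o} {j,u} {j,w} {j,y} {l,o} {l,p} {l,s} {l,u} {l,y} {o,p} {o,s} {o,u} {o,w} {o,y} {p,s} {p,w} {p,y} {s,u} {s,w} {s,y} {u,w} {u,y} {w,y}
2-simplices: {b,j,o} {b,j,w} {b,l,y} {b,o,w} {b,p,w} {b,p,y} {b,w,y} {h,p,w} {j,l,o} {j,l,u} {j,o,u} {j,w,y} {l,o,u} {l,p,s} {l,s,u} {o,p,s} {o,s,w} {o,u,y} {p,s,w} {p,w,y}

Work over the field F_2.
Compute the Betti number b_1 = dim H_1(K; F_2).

b_1=6

n_0=10 n_1=33 n_2=20  [Z2]
∂1: piv[bj,bl,bo,bp,bw,by,ho,ju,ls] rk=9  ker:hp,hw,jl,jo,jw,jy,lo,lp,lu,ly,op,os,ou,ow,oy,ps,pw,py,su,sw,sy,uw,uy,wy
∂2: piv[bjo,bjw,bly,bow,bpw,bpy,bwy,hpw,jlo,jlu,jou,jwy,lps,lsu,ops,osw,ouy,psw] rk=18  ker:lou,pwy
b_1=(33−9)−18=6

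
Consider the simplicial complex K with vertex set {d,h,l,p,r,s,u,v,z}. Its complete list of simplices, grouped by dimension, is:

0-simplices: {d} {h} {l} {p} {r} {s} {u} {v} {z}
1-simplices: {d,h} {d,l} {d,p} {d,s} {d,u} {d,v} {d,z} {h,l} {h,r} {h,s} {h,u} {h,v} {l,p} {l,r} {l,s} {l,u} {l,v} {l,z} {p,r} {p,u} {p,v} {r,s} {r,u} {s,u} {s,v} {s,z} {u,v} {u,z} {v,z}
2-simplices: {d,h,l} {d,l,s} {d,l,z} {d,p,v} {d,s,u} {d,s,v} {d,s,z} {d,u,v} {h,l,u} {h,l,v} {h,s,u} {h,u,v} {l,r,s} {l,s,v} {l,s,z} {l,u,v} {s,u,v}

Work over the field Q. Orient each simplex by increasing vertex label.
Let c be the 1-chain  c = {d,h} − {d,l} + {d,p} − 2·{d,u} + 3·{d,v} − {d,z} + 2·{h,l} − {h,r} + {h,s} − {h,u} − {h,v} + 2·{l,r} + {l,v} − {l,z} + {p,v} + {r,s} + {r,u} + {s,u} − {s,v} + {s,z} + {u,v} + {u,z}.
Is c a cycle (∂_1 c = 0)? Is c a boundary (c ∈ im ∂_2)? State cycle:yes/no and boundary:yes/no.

cycle:no boundary:no

n_0=9 n_1=29 n_2=17  [Q]
∂1: piv[dh,dl,dp,ds,du,dv,dz,hr] rk=8  ker:hl,hs,hu,hv,lp,lr,ls,lu,lv,lz,pr,pu,pv,rs,ru,su,sv,sz,uv,uz,vz
∂2: piv[dhl,dls,dlz,dpv,dsu,dsv,dsz,duv,hlu,hlv,hsu,huv,lrs,lsv] rk=14  ker:lsz,luv,suv
∂1c = −{d} + {h} − {l} − {r} + {s} − 3·{u} + 4·{v}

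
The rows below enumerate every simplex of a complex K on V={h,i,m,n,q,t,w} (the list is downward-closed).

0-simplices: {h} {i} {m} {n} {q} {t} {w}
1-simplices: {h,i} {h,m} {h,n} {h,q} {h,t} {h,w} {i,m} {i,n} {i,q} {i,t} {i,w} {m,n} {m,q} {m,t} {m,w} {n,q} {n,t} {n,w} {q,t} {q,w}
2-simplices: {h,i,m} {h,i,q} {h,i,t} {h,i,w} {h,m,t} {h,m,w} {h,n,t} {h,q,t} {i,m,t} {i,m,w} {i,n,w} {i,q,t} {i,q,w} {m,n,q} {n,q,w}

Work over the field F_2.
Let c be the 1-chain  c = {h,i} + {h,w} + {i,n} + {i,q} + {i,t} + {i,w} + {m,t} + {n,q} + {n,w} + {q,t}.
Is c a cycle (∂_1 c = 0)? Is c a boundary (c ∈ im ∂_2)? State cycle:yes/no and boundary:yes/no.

n_0=7 n_1=20 n_2=15  [Z2]
∂1: piv[hi,hm,hn,hq,ht,hw] rk=6  ker:im,in,iq,it,iw,mn,mq,mt,mw,nq,nt,nw,qt,qw
∂2: piv[him,hiq,hit,hiw,hmt,hmw,hnt,hqt,inw,iqw,mnq,nqw] rk=12  ker:imt,imw,iqt
∂1c = {i} + {m} + {n} + {q} + {t} + {w}

cycle:no boundary:no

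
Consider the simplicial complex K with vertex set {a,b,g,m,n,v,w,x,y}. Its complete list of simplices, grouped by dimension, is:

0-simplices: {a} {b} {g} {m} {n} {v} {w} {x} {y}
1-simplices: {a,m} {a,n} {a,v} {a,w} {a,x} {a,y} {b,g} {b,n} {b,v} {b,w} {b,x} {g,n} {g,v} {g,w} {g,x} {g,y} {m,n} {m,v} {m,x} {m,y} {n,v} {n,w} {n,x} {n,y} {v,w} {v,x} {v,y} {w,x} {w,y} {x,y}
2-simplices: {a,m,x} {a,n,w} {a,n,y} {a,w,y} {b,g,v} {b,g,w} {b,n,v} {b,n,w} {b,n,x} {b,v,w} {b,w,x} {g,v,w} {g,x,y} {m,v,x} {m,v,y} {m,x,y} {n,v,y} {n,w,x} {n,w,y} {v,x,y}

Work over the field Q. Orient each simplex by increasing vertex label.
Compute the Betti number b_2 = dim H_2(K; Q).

b_2=4

n_0=9 n_1=30 n_2=20  [Q]
∂1: piv[am,an,av,aw,ax,ay,bg,bn] rk=8  ker:bv,bw,bx,gn,gv,gw,gx,gy,mn,mv,mx,my,nv,nw,nx,ny,vw,vx,vy,wx,wy,xy
∂2: piv[amx,anw,any,awy,bgv,bgw,bnv,bnw,bnx,bvw,bwx,gxy,mvx,mvy,mxy,nvy] rk=16  ker:gvw,nwx,nwy,vxy
b_2=(20−16)−0=4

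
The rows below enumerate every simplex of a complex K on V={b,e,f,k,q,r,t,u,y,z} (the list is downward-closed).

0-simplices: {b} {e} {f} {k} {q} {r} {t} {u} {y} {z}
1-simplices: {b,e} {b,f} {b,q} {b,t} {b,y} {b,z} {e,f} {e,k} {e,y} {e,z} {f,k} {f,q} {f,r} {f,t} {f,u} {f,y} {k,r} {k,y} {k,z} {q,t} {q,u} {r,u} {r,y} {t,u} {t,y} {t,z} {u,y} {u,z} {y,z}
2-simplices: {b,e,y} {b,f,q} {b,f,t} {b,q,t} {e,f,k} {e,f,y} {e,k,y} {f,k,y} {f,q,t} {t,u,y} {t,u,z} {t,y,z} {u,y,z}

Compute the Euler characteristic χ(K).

n_0=10 n_1=29 n_2=13
χ=+10−29+13=-6

χ(K)=-6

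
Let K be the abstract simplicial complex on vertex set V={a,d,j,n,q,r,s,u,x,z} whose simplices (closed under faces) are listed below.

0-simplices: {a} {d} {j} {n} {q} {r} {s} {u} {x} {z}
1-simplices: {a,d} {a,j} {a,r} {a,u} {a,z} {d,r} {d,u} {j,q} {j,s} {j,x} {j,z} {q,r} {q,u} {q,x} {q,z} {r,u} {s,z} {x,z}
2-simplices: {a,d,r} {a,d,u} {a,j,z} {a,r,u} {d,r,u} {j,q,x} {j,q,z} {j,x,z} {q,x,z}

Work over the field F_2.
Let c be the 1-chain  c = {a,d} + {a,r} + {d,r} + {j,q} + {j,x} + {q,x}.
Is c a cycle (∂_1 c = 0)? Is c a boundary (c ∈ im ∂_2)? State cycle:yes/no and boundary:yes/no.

cycle:yes boundary:yes

n_0=10 n_1=18 n_2=9  [Z2]
∂1: piv[ad,aj,ar,au,az,jq,js,jx] rk=8  ker:dr,du,jz,qr,qu,qx,qz,ru,sz,xz
∂2: piv[adr,adu,ajz,aru,jqx,jqz,jxz] rk=7  ker:dru,qxz
∂1c = 0
c vs im∂2: reduces to 0 ⇒ boundary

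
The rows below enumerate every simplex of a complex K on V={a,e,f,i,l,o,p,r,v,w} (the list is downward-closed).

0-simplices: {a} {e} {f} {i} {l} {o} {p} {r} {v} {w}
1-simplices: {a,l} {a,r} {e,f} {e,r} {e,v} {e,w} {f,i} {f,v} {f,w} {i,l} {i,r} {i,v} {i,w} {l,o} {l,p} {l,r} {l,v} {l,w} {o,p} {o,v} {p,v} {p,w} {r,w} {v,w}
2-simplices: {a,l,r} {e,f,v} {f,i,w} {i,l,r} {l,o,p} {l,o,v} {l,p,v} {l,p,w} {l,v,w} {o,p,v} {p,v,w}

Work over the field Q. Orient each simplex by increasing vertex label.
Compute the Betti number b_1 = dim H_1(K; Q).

n_0=10 n_1=24 n_2=11  [Q]
∂1: piv[al,ar,ef,er,ev,ew,fi,lo,lp] rk=9  ker:fv,fw,il,ir,iv,iw,lr,lv,lw,op,ov,pv,pw,rw,vw
∂2: piv[alr,efv,fiw,ilr,lop,lov,lpv,lpw,lvw] rk=9  ker:opv,pvw
b_1=(24−9)−9=6

b_1=6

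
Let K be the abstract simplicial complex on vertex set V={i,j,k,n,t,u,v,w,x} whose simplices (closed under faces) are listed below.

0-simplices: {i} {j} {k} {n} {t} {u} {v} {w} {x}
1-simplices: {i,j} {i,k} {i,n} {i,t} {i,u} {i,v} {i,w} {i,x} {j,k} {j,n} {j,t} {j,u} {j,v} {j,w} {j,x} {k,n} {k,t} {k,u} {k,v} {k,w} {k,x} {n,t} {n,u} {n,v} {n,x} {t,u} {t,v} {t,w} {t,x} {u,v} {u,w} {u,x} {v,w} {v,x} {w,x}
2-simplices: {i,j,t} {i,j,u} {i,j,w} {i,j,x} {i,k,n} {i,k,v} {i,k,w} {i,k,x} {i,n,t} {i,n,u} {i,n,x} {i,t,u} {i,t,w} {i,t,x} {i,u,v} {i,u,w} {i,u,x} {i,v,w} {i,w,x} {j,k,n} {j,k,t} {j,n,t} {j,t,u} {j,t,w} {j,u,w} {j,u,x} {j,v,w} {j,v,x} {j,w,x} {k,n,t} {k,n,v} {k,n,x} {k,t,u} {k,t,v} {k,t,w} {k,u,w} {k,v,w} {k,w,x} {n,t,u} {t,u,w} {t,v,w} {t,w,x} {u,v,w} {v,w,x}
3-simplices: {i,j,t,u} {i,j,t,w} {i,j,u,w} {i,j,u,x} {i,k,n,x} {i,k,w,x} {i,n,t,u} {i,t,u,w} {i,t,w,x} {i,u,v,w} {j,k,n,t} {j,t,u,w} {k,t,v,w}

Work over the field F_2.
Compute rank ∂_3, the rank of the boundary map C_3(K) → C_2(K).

n_0=9 n_1=35 n_2=44 n_3=13  [Z2]
∂1: piv[ij,ik,in,it,iu,iv,iw,ix] rk=8  ker:jk,jn,jt,ju,jv,jw,jx,kn,kt,ku,kv,kw,kx,nt,nu,nv,nx,tu,tv,tw,tx,uv,uw,ux,vw,vx,wx
∂2: piv[ijt,iju,ijw,ijx,ikn,ikv,ikw,ikx,int,inu,inx,itu,itw,itx,iuv,iuw,iux,ivw,iwx,jkn,jkt,jnt,jvw,jvx,knv,ktu,ktv] rk=27  ker:jtu,jtw,juw,jux,jwx,knt,knx,ktw,kuw,kvw,kwx,ntu,tuw,tvw,twx,uvw,vwx
∂3: piv[ijtu,ijtw,ijuw,ijux,iknx,ikwx,intu,ituw,itwx,iuvw,jknt,ktvw] rk=12  ker:jtuw
rk∂_3=12

rank∂_3=12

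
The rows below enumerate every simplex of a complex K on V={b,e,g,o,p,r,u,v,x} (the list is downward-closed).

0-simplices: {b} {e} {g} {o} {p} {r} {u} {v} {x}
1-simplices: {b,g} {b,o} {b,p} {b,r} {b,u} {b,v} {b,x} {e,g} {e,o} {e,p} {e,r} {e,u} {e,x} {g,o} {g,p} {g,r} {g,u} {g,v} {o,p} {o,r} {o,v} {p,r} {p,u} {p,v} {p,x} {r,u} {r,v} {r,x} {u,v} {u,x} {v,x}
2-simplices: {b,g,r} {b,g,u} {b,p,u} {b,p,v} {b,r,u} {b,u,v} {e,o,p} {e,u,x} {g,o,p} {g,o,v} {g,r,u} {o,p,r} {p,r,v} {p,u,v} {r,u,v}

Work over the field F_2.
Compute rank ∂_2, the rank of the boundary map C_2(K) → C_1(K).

rank∂_2=13

n_0=9 n_1=31 n_2=15  [Z2]
∂1: piv[bg,bo,bp,br,bu,bv,bx,eg] rk=8  ker:eo,ep,er,eu,ex,go,gp,gr,gu,gv,op,or,ov,pr,pu,pv,px,ru,rv,rx,uv,ux,vx
∂2: piv[bgr,bgu,bpu,bpv,bru,buv,eop,eux,gop,gov,opr,prv,ruv] rk=13  ker:gru,puv
rk∂_2=13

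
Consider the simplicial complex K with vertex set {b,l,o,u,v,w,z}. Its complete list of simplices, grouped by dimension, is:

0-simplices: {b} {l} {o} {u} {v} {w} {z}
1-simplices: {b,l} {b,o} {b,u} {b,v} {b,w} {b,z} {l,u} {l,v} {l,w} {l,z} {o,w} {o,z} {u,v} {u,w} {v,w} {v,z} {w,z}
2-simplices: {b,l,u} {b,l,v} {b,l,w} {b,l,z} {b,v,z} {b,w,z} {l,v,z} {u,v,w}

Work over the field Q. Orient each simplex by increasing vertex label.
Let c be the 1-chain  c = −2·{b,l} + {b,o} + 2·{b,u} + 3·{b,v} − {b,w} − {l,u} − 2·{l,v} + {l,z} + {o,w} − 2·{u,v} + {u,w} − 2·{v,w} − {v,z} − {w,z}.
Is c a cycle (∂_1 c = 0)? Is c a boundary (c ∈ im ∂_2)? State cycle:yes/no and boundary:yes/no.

cycle:no boundary:no

n_0=7 n_1=17 n_2=8  [Q]
∂1: piv[bl,bo,bu,bv,bw,bz] rk=6  ker:lu,lv,lw,lz,ow,oz,uv,uw,vw,vz,wz
∂2: piv[blu,blv,blw,blz,bvz,bwz,uvw] rk=7  ker:lvz
∂1c = −3·{b} + 2·{u} + 2·{v} − {z}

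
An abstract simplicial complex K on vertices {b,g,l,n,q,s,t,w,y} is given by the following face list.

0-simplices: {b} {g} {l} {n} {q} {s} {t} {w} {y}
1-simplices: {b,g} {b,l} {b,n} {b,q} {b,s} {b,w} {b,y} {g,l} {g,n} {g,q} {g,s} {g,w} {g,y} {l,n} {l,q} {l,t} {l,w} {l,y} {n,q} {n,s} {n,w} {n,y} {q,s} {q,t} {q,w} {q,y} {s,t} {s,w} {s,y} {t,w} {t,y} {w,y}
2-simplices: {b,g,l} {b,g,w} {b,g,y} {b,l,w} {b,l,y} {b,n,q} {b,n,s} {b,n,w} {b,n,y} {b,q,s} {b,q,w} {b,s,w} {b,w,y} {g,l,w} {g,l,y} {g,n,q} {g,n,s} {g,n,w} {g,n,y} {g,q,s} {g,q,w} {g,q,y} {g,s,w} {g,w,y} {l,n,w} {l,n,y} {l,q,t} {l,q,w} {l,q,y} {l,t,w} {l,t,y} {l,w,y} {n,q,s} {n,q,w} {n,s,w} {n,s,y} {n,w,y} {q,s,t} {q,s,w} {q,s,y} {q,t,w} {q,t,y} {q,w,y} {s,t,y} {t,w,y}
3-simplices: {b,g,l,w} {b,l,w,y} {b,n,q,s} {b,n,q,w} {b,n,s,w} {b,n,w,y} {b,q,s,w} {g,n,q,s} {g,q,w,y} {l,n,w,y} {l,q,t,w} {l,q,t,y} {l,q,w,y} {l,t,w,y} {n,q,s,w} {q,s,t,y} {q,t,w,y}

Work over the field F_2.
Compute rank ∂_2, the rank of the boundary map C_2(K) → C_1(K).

rank∂_2=24

n_0=9 n_1=32 n_2=45 n_3=17  [Z2]
∂1: piv[bg,bl,bn,bq,bs,bw,by,lt] rk=8  ker:gl,gn,gq,gs,gw,gy,ln,lq,lw,ly,nq,ns,nw,ny,qs,qt,qw,qy,st,sw,sy,tw,ty,wy
∂2: piv[bgl,bgw,bgy,blw,bly,bnq,bns,bnw,bny,bqs,bqw,bsw,bwy,gnq,gns,gnw,gqy,lnw,lqt,lqw,ltw,lty,nsy,qst] rk=24  ker:glw,gly,gny,gqs,gqw,gsw,gwy,lny,lqy,lwy,nqs,nqw,nsw,nwy,qsw,qsy,qtw,qty,qwy,sty,twy
∂3: piv[bglw,blwy,bnqs,bnqw,bnsw,bnwy,bqsw,gnqs,gqwy,lnwy,lqtw,lqty,lqwy,ltwy,qsty] rk=15  ker:nqsw,qtwy
rk∂_2=24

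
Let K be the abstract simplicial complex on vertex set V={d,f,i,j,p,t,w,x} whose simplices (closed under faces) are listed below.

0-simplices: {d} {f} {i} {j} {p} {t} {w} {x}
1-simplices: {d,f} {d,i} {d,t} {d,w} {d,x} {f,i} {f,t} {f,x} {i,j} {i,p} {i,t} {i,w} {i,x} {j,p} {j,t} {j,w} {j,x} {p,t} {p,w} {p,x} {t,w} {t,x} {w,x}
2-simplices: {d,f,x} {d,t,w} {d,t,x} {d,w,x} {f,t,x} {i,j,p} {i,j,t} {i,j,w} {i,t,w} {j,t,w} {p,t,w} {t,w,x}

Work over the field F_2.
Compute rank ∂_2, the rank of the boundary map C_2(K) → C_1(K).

rank∂_2=10

n_0=8 n_1=23 n_2=12  [Z2]
∂1: piv[df,di,dt,dw,dx,ij,ip] rk=7  ker:fi,ft,fx,it,iw,ix,jp,jt,jw,jx,pt,pw,px,tw,tx,wx
∂2: piv[dfx,dtw,dtx,dwx,ftx,ijp,ijt,ijw,itw,ptw] rk=10  ker:jtw,twx
rk∂_2=10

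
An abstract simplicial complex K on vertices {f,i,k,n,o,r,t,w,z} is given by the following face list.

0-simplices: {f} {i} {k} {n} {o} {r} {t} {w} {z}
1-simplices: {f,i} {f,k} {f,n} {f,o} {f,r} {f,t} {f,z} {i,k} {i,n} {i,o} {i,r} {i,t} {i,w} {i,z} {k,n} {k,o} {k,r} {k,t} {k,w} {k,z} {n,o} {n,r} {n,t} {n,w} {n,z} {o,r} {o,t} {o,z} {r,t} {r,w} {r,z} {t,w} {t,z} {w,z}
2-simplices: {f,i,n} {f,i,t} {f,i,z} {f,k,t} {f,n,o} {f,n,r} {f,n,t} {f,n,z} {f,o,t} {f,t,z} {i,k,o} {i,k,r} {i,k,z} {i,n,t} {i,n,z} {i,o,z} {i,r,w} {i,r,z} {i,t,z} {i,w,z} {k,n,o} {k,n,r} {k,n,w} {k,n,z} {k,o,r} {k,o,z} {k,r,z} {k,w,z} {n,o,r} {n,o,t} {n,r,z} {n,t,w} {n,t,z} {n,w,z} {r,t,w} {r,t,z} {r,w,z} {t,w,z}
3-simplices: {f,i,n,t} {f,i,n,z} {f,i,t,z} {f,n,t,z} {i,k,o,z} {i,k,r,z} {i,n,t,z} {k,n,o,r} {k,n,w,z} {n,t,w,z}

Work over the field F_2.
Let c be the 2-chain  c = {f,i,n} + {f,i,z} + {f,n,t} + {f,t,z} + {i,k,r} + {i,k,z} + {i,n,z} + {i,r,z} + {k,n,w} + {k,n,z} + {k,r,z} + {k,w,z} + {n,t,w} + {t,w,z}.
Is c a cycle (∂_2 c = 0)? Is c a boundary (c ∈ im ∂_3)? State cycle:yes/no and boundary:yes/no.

cycle:yes boundary:yes

n_0=9 n_1=34 n_2=38 n_3=10  [Z2]
∂1: piv[fi,fk,fn,fo,fr,ft,fz,iw] rk=8  ker:ik,in,io,ir,it,iz,kn,ko,kr,kt,kw,kz,no,nr,nt,nw,nz,or,ot,oz,rt,rw,rz,tw,tz,wz
∂2: piv[fin,fit,fiz,fkt,fno,fnr,fnt,fnz,fot,ftz,iko,ikr,ikz,ioz,irw,irz,iwz,kno,knr,knw,knz,kor,kwz,ntw,rtw] rk=25  ker:int,inz,itz,koz,krz,nor,not,nrz,ntz,nwz,rtz,rwz,twz
∂3: piv[fint,finz,fitz,fntz,ikoz,ikrz,knor,knwz,ntwz] rk=9  ker:intz
∂2c = 0
c vs im∂3: reduces to 0 ⇒ boundary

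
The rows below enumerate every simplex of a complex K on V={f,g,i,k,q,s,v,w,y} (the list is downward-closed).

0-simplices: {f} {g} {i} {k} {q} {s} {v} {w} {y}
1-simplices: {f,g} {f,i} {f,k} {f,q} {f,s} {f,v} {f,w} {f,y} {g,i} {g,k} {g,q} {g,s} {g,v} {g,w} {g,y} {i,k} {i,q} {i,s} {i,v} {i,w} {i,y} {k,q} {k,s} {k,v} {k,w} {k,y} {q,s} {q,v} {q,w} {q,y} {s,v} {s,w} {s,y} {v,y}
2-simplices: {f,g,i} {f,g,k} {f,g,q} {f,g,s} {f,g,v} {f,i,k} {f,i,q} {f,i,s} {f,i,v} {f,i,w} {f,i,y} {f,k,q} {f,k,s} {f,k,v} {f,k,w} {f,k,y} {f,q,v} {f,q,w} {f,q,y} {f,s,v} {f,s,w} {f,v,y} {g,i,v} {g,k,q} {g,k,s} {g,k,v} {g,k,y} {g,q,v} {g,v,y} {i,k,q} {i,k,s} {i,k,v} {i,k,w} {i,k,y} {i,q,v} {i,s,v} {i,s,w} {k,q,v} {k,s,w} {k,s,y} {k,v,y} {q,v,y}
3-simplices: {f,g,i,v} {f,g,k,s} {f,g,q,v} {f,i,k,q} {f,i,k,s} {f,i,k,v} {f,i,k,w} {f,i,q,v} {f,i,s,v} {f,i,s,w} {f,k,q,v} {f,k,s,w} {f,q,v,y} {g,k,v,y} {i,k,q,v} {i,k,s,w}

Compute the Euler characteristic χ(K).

n_0=9 n_1=34 n_2=42 n_3=16
χ=+9−34+42−16=1

χ(K)=1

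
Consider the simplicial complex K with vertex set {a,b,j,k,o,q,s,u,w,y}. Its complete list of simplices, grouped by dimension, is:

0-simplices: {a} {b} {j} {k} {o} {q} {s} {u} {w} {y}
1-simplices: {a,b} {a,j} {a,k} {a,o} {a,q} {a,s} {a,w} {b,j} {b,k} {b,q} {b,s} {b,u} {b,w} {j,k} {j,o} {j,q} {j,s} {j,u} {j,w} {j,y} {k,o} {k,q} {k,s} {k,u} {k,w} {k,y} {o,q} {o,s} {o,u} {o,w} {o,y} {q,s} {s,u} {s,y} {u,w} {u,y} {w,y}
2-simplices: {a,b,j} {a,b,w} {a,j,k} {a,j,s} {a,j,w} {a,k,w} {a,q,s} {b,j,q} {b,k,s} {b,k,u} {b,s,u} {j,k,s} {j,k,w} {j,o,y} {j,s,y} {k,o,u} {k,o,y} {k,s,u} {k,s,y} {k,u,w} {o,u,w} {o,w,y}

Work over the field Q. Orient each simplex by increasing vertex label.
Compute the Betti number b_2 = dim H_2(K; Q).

n_0=10 n_1=37 n_2=22  [Q]
∂1: piv[ab,aj,ak,ao,aq,as,aw,bu,jy] rk=9  ker:bj,bk,bq,bs,bw,jk,jo,jq,js,ju,jw,ko,kq,ks,ku,kw,ky,oq,os,ou,ow,oy,qs,su,sy,uw,uy,wy
∂2: piv[abj,abw,ajk,ajs,ajw,akw,aqs,bjq,bks,bku,bsu,jks,joy,jsy,kou,koy,ksy,kuw,ouw,owy] rk=20  ker:jkw,ksu
b_2=(22−20)−0=2

b_2=2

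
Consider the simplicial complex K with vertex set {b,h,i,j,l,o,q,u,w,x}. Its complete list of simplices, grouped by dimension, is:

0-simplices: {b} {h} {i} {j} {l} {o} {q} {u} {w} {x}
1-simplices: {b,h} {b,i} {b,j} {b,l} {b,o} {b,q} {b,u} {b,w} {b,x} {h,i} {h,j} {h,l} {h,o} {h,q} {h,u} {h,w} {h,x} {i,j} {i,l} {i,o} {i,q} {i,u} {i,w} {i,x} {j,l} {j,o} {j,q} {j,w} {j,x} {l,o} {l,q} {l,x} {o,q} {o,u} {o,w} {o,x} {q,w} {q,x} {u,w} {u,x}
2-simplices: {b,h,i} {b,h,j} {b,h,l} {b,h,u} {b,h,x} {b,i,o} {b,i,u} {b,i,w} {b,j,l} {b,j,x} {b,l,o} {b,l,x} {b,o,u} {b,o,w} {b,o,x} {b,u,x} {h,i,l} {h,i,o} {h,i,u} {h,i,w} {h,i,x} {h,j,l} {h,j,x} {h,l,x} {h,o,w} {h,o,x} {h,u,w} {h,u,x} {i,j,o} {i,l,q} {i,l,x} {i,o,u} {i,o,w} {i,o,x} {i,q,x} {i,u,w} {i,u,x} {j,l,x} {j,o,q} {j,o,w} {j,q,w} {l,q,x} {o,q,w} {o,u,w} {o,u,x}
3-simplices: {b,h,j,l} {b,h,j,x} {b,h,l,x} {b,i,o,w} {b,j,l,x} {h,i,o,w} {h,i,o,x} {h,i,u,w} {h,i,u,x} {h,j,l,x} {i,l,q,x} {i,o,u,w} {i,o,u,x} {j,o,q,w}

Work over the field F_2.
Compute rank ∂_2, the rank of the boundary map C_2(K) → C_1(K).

n_0=10 n_1=40 n_2=45 n_3=14  [Z2]
∂1: piv[bh,bi,bj,bl,bo,bq,bu,bw,bx] rk=9  ker:hi,hj,hl,ho,hq,hu,hw,hx,ij,il,io,iq,iu,iw,ix,jl,jo,jq,jw,jx,lo,lq,lx,oq,ou,ow,ox,qw,qx,uw,ux
∂2: piv[bhi,bhj,bhl,bhu,bhx,bio,biu,biw,bjl,bjx,blo,blx,bou,bow,box,bux,hil,hio,hiw,hix,huw,ijo,ilq,iqx,joq,jow,jqw] rk=27  ker:hiu,hjl,hjx,hlx,how,hox,hux,ilx,iou,iow,iox,iuw,iux,jlx,lqx,oqw,ouw,oux
∂3: piv[bhjl,bhjx,bhlx,biow,bjlx,hiow,hiox,hiuw,hiux,ilqx,iouw,ioux,joqw] rk=13  ker:hjlx
rk∂_2=27

rank∂_2=27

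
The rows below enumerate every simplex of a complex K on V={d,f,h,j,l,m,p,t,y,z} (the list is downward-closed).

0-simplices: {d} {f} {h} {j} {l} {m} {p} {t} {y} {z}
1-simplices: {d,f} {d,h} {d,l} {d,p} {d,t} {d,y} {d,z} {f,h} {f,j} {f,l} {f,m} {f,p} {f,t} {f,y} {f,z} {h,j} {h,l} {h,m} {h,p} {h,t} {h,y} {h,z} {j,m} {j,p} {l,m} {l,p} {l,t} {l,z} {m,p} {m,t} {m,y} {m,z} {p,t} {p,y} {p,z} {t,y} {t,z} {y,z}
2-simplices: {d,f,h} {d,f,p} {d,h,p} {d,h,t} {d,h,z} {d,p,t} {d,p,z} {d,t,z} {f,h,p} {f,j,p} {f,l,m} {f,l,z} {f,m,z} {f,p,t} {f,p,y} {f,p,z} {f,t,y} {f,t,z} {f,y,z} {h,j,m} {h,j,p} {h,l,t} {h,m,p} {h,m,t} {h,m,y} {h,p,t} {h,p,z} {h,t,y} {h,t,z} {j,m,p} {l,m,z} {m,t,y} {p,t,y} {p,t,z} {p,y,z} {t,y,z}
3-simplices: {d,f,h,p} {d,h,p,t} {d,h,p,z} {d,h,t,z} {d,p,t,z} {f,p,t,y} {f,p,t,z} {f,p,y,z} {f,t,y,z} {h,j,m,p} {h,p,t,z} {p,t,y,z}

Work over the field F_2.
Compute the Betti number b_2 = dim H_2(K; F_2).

b_2=2

n_0=10 n_1=38 n_2=36 n_3=12  [Z2]
∂1: piv[df,dh,dl,dp,dt,dy,dz,fj,fm] rk=9  ker:fh,fl,fp,ft,fy,fz,hj,hl,hm,hp,ht,hy,hz,jm,jp,lm,lp,lt,lz,mp,mt,my,mz,pt,py,pz,ty,tz,yz
∂2: piv[dfh,dfp,dhp,dht,dhz,dpt,dpz,dtz,fjp,flm,flz,fmz,fpt,fpy,fpz,fty,fyz,hjm,hjp,hlt,hmp,hmt,hmy,hty] rk=24  ker:fhp,ftz,hpt,hpz,htz,jmp,lmz,mty,pty,ptz,pyz,tyz
∂3: piv[dfhp,dhpt,dhpz,dhtz,dptz,fpty,fptz,fpyz,ftyz,hjmp] rk=10  ker:hptz,ptyz
b_2=(36−24)−10=2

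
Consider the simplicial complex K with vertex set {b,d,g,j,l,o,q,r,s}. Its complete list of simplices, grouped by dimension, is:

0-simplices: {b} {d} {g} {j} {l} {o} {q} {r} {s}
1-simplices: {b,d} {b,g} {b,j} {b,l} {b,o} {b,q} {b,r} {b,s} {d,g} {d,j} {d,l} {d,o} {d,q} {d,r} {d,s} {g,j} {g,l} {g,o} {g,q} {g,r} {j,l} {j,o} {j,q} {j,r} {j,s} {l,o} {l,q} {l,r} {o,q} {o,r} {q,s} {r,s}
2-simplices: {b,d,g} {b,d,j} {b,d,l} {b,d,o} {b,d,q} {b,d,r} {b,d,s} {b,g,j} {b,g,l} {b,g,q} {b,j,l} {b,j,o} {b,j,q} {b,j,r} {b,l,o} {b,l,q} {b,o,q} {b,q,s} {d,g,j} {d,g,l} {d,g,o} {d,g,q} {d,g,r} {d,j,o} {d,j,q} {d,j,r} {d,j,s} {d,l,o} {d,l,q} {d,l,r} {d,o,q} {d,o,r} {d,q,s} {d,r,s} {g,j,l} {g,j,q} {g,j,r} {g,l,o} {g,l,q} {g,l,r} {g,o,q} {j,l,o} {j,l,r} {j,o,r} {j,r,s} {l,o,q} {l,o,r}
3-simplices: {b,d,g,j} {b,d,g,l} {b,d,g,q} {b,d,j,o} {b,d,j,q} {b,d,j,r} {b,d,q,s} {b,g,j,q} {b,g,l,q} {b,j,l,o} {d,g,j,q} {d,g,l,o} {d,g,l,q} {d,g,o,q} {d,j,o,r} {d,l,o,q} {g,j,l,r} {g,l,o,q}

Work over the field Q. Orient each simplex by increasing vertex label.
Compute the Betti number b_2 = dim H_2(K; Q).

n_0=9 n_1=32 n_2=47 n_3=18  [Q]
∂1: piv[bd,bg,bj,bl,bo,bq,br,bs] rk=8  ker:dg,dj,dl,do,dq,dr,ds,gj,gl,go,gq,gr,jl,jo,jq,jr,js,lo,lq,lr,oq,or,qs,rs
∂2: piv[bdg,bdj,bdl,bdo,bdq,bdr,bds,bgj,bgl,bgq,bjl,bjo,bjq,bjr,blo,blq,boq,bqs,dgo,dgr,djs,dlr,dor,drs] rk=24  ker:dgj,dgl,dgq,djo,djq,djr,dlo,dlq,doq,dqs,gjl,gjq,gjr,glo,glq,glr,goq,jlo,jlr,jor,jrs,loq,lor
∂3: piv[bdgj,bdgl,bdgq,bdjo,bdjq,bdjr,bdqs,bgjq,bglq,bjlo,dglo,dglq,dgoq,djor,dloq,gjlr] rk=16  ker:dgjq,gloq
b_2=(47−24)−16=7

b_2=7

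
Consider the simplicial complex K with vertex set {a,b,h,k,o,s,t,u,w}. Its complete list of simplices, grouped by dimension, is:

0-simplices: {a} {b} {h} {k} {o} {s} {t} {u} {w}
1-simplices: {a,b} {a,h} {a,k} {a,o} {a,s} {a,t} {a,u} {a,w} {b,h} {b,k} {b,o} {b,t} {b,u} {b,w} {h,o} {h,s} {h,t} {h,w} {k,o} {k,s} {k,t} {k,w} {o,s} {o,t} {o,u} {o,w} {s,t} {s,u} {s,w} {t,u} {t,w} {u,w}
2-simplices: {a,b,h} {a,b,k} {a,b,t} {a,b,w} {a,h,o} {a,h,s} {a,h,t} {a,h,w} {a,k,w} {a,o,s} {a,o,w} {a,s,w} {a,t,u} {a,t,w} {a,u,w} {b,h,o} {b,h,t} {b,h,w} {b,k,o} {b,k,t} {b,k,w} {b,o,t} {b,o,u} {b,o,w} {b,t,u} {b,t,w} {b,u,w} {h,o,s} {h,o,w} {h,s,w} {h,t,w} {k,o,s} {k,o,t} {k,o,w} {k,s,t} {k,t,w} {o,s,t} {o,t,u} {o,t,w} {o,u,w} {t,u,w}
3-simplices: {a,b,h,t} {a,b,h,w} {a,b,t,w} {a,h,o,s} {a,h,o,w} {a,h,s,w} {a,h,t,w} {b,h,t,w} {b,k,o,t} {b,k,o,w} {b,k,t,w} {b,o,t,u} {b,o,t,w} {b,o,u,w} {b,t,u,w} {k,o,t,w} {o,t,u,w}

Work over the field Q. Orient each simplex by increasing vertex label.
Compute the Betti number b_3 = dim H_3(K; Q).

n_0=9 n_1=32 n_2=41 n_3=17  [Q]
∂1: piv[ab,ah,ak,ao,as,at,au,aw] rk=8  ker:bh,bk,bo,bt,bu,bw,ho,hs,ht,hw,ko,ks,kt,kw,os,ot,ou,ow,st,su,sw,tu,tw,uw
∂2: piv[abh,abk,abt,abw,aho,ahs,aht,ahw,akw,aos,aow,asw,atu,atw,auw,bho,bko,bkt,bot,bou,btu,kos,kst] rk=23  ker:bht,bhw,bkw,bow,btw,buw,hos,how,hsw,htw,kot,kow,ktw,ost,otu,otw,ouw,tuw
∂3: piv[abht,abhw,abtw,ahos,ahow,ahsw,ahtw,bkot,bkow,bktw,botu,botw,bouw,btuw] rk=14  ker:bhtw,kotw,otuw
b_3=(17−14)−0=3

b_3=3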